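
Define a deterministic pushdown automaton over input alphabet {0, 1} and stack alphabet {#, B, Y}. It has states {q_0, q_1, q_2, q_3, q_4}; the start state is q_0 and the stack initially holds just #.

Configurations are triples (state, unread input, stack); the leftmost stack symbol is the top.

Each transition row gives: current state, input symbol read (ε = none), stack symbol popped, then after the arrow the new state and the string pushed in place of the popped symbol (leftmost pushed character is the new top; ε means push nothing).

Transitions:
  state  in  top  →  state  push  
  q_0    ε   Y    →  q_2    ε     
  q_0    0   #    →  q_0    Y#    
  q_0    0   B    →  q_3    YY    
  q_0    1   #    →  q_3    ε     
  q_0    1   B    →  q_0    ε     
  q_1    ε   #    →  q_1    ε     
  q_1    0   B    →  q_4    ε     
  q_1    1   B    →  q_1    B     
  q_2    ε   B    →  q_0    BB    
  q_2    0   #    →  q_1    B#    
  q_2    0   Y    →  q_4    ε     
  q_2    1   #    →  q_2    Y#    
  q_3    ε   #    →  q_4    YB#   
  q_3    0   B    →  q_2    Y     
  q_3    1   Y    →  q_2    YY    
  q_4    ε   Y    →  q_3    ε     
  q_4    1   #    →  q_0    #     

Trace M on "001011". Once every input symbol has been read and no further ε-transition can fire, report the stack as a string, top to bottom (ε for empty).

(q_0, 001011, #) ⊢ (q_0, 01011, Y#) ⊢ (q_2, 01011, #) ⊢ (q_1, 1011, B#) ⊢ (q_1, 011, B#) ⊢ (q_4, 11, #) ⊢ (q_0, 1, #) ⊢ (q_3, ε, ε)
All input consumed in state q_3 with stack ε.

ε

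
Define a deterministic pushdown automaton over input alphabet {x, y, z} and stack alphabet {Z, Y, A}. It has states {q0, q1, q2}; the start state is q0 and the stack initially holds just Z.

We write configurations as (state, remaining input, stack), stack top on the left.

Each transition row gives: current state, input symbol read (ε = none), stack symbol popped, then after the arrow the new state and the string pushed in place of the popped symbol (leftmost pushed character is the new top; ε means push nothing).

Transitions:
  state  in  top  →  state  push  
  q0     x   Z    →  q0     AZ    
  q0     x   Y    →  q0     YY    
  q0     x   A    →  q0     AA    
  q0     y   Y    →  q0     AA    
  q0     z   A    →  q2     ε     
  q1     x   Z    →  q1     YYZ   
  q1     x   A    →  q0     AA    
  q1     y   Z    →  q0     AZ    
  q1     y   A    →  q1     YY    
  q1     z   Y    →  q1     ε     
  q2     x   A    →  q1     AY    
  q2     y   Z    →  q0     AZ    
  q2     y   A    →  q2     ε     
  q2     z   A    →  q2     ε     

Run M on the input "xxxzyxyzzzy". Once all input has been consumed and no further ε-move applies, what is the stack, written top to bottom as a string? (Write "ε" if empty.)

(q0, xxxzyxyzzzy, Z)
  read x, top Z: go to q0, push AZ → (q0, xxzyxyzzzy, AZ)
  read x, top A: go to q0, push AA → (q0, xzyxyzzzy, AAZ)
  read x, top A: go to q0, push AA → (q0, zyxyzzzy, AAAZ)
  read z, top A: go to q2, push ε → (q2, yxyzzzy, AAZ)
  read y, top A: go to q2, push ε → (q2, xyzzzy, AZ)
  read x, top A: go to q1, push AY → (q1, yzzzy, AYZ)
  read y, top A: go to q1, push YY → (q1, zzzy, YYYZ)
  read z, top Y: go to q1, push ε → (q1, zzy, YYZ)
  read z, top Y: go to q1, push ε → (q1, zy, YZ)
  read z, top Y: go to q1, push ε → (q1, y, Z)
  read y, top Z: go to q0, push AZ → (q0, ε, AZ)
All input consumed in state q0 with stack AZ.

AZ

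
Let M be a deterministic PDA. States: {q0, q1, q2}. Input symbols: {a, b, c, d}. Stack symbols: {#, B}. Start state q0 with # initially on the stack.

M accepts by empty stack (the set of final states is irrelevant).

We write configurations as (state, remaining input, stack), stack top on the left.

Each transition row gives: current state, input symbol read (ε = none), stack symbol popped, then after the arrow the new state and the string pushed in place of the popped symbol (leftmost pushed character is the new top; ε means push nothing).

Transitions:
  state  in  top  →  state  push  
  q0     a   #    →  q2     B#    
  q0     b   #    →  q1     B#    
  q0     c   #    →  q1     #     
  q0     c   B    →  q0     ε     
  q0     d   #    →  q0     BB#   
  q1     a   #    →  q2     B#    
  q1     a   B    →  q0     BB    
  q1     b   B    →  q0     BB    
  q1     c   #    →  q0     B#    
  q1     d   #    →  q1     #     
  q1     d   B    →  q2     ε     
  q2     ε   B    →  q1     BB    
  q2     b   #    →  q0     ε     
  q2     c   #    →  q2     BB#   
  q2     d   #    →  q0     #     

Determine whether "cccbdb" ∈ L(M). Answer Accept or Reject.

(q0, cccbdb, #)
  read c, top #: go to q1, push # → (q1, ccbdb, #)
  read c, top #: go to q0, push B# → (q0, cbdb, B#)
  read c, top B: go to q0, push ε → (q0, bdb, #)
  read b, top #: go to q1, push B# → (q1, db, B#)
  read d, top B: go to q2, push ε → (q2, b, #)
  read b, top #: go to q0, push ε → (q0, ε, ε)
All input consumed and the stack is empty.

Accept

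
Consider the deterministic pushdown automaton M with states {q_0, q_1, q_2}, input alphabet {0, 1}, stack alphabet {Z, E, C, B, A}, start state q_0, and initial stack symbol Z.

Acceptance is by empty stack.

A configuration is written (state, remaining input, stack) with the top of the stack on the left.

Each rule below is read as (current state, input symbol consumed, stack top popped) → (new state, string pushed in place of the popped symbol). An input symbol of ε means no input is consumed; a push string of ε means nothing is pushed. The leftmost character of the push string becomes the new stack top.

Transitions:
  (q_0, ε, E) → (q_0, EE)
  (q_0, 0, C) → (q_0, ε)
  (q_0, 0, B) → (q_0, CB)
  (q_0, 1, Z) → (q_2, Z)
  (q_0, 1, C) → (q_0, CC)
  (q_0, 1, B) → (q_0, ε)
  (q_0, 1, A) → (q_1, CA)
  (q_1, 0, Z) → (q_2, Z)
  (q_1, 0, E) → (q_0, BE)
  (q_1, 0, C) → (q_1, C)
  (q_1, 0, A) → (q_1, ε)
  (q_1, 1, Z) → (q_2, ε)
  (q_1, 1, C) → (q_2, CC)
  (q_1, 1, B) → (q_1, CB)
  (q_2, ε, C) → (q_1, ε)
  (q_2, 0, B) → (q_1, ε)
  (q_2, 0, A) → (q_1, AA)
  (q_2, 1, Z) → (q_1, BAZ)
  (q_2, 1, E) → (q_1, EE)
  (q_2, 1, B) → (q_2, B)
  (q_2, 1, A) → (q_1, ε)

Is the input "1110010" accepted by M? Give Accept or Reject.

Reject

(q_0, 1110010, Z)
  read 1, top Z: go to q_2, push Z → (q_2, 110010, Z)
  read 1, top Z: go to q_1, push BAZ → (q_1, 10010, BAZ)
  read 1, top B: go to q_1, push CB → (q_1, 0010, CBAZ)
  read 0, top C: go to q_1, push C → (q_1, 010, CBAZ)
  read 0, top C: go to q_1, push C → (q_1, 10, CBAZ)
  read 1, top C: go to q_2, push CC → (q_2, 0, CCBAZ)
  ε-move, top C: go to q_1, push ε → (q_1, 0, CBAZ)
  read 0, top C: go to q_1, push C → (q_1, ε, CBAZ)
All input consumed; stack is CBAZ, not empty, and no further ε-move applies.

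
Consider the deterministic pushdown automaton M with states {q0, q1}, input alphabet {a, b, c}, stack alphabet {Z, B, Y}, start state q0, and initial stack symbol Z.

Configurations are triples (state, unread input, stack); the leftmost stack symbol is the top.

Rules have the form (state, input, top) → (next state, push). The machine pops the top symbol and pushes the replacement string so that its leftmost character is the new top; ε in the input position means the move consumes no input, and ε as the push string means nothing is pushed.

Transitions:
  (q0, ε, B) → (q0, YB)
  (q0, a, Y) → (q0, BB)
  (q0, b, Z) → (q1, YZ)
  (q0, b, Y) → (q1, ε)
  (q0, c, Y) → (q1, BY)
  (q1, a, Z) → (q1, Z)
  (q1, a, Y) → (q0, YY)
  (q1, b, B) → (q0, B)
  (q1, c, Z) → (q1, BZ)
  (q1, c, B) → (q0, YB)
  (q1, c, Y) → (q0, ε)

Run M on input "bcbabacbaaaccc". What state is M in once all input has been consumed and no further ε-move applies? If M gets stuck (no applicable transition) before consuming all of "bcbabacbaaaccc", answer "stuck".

q1

(q0, bcbabacbaaaccc, Z)
  read b, top Z: go to q1, push YZ → (q1, cbabacbaaaccc, YZ)
  read c, top Y: go to q0, push ε → (q0, babacbaaaccc, Z)
  read b, top Z: go to q1, push YZ → (q1, abacbaaaccc, YZ)
  read a, top Y: go to q0, push YY → (q0, bacbaaaccc, YYZ)
  read b, top Y: go to q1, push ε → (q1, acbaaaccc, YZ)
  read a, top Y: go to q0, push YY → (q0, cbaaaccc, YYZ)
  read c, top Y: go to q1, push BY → (q1, baaaccc, BYYZ)
  read b, top B: go to q0, push B → (q0, aaaccc, BYYZ)
  ε-move, top B: go to q0, push YB → (q0, aaaccc, YBYYZ)
  read a, top Y: go to q0, push BB → (q0, aaccc, BBBYYZ)
  ε-move, top B: go to q0, push YB → (q0, aaccc, YBBBYYZ)
  read a, top Y: go to q0, push BB → (q0, accc, BBBBBYYZ)
  ε-move, top B: go to q0, push YB → (q0, accc, YBBBBBYYZ)
  read a, top Y: go to q0, push BB → (q0, ccc, BBBBBBBYYZ)
  ε-move, top B: go to q0, push YB → (q0, ccc, YBBBBBBBYYZ)
  read c, top Y: go to q1, push BY → (q1, cc, BYBBBBBBBYYZ)
  read c, top B: go to q0, push YB → (q0, c, YBYBBBBBBBYYZ)
  read c, top Y: go to q1, push BY → (q1, ε, BYBYBBBBBBBYYZ)
All input consumed; M is in state q1.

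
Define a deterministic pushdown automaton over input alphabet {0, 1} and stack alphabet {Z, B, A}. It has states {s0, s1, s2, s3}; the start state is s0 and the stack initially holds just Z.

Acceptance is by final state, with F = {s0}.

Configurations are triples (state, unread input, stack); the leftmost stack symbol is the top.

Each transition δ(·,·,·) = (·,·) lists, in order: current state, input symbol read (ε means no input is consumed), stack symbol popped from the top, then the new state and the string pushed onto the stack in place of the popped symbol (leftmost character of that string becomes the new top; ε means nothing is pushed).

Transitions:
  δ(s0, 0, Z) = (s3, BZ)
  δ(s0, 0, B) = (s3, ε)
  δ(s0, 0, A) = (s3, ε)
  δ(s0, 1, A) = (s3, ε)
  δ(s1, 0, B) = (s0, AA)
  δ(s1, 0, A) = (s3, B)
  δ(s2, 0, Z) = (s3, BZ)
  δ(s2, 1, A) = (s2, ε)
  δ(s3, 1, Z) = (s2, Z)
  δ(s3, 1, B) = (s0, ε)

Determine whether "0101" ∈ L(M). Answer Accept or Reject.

Accept

(s0, 0101, Z) ⊢ (s3, 101, BZ) ⊢ (s0, 01, Z) ⊢ (s3, 1, BZ) ⊢ (s0, ε, Z)
All input consumed; state s0 ∈ F.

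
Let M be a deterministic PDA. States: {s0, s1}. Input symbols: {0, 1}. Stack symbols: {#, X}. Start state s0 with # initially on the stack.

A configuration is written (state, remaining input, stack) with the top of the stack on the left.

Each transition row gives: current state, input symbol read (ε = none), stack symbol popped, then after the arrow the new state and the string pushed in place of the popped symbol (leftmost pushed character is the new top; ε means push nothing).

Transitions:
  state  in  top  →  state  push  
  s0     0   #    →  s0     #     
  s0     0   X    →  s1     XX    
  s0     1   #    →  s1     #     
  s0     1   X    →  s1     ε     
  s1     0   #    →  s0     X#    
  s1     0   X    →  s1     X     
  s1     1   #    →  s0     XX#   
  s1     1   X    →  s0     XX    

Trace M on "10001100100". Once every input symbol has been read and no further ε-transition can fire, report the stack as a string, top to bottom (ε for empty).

(s0, 10001100100, #) ⊢ (s1, 0001100100, #) ⊢ (s0, 001100100, X#) ⊢ (s1, 01100100, XX#) ⊢ (s1, 1100100, XX#) ⊢ (s0, 100100, XXX#) ⊢ (s1, 00100, XX#) ⊢ (s1, 0100, XX#) ⊢ (s1, 100, XX#) ⊢ (s0, 00, XXX#) ⊢ (s1, 0, XXXX#) ⊢ (s1, ε, XXXX#)
All input consumed in state s1 with stack XXXX#.

XXXX#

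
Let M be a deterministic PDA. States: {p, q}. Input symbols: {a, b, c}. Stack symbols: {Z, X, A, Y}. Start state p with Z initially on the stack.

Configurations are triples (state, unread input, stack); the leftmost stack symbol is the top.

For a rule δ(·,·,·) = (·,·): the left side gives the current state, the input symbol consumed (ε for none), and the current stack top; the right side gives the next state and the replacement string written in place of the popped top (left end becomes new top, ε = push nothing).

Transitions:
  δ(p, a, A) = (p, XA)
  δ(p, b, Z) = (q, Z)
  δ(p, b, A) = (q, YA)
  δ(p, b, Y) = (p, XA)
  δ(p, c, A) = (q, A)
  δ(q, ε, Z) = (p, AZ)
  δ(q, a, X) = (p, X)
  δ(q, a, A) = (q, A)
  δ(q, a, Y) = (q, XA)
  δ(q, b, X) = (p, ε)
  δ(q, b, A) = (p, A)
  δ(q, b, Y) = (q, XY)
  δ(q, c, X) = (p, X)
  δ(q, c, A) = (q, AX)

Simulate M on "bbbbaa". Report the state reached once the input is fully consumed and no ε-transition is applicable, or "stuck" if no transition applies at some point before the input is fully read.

(p, bbbbaa, Z) ⊢ (q, bbbaa, Z) ⊢ (p, bbbaa, AZ) ⊢ (q, bbaa, YAZ) ⊢ (q, baa, XYAZ) ⊢ (p, aa, YAZ)
No transition for (p, a, top Y); M blocks with input aa remaining.

stuck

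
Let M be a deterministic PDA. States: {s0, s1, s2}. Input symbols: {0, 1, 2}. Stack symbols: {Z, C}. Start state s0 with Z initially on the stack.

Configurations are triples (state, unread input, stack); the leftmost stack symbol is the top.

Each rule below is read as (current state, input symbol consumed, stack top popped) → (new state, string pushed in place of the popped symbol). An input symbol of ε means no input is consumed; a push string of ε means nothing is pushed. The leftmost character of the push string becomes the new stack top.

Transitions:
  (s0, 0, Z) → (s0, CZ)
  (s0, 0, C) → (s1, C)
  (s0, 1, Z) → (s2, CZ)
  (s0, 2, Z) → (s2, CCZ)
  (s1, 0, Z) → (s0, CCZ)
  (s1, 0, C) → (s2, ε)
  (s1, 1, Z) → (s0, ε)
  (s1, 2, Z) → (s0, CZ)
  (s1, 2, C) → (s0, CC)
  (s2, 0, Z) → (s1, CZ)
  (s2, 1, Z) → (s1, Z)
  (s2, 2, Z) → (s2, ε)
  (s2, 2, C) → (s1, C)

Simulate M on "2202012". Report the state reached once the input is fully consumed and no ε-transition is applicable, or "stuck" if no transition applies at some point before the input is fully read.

s0

(s0, 2202012, Z)
  read 2, top Z: go to s2, push CCZ → (s2, 202012, CCZ)
  read 2, top C: go to s1, push C → (s1, 02012, CCZ)
  read 0, top C: go to s2, push ε → (s2, 2012, CZ)
  read 2, top C: go to s1, push C → (s1, 012, CZ)
  read 0, top C: go to s2, push ε → (s2, 12, Z)
  read 1, top Z: go to s1, push Z → (s1, 2, Z)
  read 2, top Z: go to s0, push CZ → (s0, ε, CZ)
All input consumed; M is in state s0.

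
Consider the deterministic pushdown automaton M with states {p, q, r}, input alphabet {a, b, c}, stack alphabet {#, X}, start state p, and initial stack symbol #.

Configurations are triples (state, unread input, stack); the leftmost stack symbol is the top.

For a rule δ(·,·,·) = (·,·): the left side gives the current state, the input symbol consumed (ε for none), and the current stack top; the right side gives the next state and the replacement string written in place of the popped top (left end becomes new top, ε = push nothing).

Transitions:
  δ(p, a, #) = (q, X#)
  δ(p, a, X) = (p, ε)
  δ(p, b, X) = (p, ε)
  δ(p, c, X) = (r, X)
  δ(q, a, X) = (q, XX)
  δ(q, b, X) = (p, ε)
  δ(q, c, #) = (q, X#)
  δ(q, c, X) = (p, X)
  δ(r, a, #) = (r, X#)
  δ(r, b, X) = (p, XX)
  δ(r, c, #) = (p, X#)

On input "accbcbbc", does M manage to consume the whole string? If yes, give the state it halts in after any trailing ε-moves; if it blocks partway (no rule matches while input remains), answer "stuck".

r

(p, accbcbbc, #)
  read a, top #: go to q, push X# → (q, ccbcbbc, X#)
  read c, top X: go to p, push X → (p, cbcbbc, X#)
  read c, top X: go to r, push X → (r, bcbbc, X#)
  read b, top X: go to p, push XX → (p, cbbc, XX#)
  read c, top X: go to r, push X → (r, bbc, XX#)
  read b, top X: go to p, push XX → (p, bc, XXX#)
  read b, top X: go to p, push ε → (p, c, XX#)
  read c, top X: go to r, push X → (r, ε, XX#)
All input consumed; M is in state r.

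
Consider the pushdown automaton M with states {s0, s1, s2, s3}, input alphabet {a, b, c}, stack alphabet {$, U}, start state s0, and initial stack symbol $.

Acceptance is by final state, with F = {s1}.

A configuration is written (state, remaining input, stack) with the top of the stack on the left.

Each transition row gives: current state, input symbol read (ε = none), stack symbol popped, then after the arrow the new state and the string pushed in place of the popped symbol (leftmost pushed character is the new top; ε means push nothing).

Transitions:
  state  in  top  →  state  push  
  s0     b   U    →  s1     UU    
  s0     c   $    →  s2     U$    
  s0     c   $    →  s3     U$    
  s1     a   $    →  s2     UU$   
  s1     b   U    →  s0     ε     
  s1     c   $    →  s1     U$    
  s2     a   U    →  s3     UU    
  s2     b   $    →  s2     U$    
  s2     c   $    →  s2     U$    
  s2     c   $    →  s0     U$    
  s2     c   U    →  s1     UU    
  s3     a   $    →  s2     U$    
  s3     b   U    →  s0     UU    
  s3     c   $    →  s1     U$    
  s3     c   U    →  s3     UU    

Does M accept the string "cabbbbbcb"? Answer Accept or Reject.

No computation consumes all input and reaches a final state.

Reject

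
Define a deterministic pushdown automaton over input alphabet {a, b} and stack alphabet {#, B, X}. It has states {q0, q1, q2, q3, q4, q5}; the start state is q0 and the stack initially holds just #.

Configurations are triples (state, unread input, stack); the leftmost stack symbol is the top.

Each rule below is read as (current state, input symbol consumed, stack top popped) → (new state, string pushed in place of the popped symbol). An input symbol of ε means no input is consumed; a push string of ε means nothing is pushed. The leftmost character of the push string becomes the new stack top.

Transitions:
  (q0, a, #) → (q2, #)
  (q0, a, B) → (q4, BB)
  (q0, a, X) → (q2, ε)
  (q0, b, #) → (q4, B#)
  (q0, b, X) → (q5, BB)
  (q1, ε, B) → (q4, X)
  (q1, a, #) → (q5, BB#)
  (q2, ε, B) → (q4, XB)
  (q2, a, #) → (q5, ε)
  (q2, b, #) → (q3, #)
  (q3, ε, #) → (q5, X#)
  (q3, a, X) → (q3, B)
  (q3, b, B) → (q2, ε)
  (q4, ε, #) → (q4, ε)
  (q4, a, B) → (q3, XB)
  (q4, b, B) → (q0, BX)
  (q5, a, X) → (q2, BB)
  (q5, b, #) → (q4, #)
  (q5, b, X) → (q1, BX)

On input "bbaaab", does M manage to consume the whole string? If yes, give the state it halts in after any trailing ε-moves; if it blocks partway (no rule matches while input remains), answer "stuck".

(q0, bbaaab, #) ⊢ (q4, baaab, B#) ⊢ (q0, aaab, BX#) ⊢ (q4, aab, BBX#) ⊢ (q3, ab, XBBX#) ⊢ (q3, b, BBBX#) ⊢ (q2, ε, BBX#) ⊢ (q4, ε, XBBX#)
All input consumed; M is in state q4.

q4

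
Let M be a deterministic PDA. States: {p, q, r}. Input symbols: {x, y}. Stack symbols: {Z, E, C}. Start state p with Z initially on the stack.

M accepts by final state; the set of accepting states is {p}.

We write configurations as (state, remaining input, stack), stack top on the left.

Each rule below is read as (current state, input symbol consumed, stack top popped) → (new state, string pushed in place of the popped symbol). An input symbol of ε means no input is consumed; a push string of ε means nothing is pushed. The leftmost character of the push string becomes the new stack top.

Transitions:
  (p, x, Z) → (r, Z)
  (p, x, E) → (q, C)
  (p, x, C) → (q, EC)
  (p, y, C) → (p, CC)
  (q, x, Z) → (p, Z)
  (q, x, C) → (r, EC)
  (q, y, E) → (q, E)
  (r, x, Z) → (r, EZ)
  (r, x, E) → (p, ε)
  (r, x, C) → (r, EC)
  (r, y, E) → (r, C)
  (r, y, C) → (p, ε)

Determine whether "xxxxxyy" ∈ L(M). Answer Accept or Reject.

Accept

(p, xxxxxyy, Z)
  read x, top Z: go to r, push Z → (r, xxxxyy, Z)
  read x, top Z: go to r, push EZ → (r, xxxyy, EZ)
  read x, top E: go to p, push ε → (p, xxyy, Z)
  read x, top Z: go to r, push Z → (r, xyy, Z)
  read x, top Z: go to r, push EZ → (r, yy, EZ)
  read y, top E: go to r, push C → (r, y, CZ)
  read y, top C: go to p, push ε → (p, ε, Z)
All input consumed; state p ∈ F.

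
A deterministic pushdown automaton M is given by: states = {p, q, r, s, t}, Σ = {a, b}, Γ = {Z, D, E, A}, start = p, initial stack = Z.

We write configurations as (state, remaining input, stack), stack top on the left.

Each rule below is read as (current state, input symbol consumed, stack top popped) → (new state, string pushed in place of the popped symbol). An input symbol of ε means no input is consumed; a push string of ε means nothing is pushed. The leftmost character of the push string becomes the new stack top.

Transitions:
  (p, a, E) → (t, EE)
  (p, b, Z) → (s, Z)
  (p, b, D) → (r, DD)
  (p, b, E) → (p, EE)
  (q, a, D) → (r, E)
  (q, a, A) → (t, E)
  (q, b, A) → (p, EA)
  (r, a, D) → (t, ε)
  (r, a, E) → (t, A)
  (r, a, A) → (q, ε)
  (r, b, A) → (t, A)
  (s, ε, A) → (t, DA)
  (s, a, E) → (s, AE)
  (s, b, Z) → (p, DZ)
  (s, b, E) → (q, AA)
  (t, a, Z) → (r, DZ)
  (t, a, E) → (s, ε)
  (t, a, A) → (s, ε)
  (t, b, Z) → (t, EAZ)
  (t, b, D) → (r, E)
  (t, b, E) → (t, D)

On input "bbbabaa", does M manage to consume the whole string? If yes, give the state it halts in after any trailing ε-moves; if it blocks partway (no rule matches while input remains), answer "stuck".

(p, bbbabaa, Z)
  read b, top Z: go to s, push Z → (s, bbabaa, Z)
  read b, top Z: go to p, push DZ → (p, babaa, DZ)
  read b, top D: go to r, push DD → (r, abaa, DDZ)
  read a, top D: go to t, push ε → (t, baa, DZ)
  read b, top D: go to r, push E → (r, aa, EZ)
  read a, top E: go to t, push A → (t, a, AZ)
  read a, top A: go to s, push ε → (s, ε, Z)
All input consumed; M is in state s.

s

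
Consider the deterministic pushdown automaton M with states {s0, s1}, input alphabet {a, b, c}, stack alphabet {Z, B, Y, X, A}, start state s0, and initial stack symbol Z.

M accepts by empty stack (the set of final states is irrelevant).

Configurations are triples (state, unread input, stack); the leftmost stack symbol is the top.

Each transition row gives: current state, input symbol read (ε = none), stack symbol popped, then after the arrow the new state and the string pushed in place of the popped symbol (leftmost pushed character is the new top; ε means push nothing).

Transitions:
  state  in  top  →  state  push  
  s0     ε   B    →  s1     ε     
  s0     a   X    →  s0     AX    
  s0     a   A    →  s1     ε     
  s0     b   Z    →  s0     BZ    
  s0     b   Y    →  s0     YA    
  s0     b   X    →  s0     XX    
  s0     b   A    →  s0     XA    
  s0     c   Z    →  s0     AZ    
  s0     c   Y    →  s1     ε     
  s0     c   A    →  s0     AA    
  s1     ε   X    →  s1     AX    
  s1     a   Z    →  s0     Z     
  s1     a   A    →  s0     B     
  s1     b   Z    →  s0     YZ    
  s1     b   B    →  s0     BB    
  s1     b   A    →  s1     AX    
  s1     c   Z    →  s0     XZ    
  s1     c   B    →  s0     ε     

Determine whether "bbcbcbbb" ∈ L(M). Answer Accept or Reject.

(s0, bbcbcbbb, Z)
  read b, top Z: go to s0, push BZ → (s0, bcbcbbb, BZ)
  ε-move, top B: go to s1, push ε → (s1, bcbcbbb, Z)
  read b, top Z: go to s0, push YZ → (s0, cbcbbb, YZ)
  read c, top Y: go to s1, push ε → (s1, bcbbb, Z)
  read b, top Z: go to s0, push YZ → (s0, cbbb, YZ)
  read c, top Y: go to s1, push ε → (s1, bbb, Z)
  read b, top Z: go to s0, push YZ → (s0, bb, YZ)
  read b, top Y: go to s0, push YA → (s0, b, YAZ)
  read b, top Y: go to s0, push YA → (s0, ε, YAAZ)
All input consumed; stack is YAAZ, not empty, and no further ε-move applies.

Reject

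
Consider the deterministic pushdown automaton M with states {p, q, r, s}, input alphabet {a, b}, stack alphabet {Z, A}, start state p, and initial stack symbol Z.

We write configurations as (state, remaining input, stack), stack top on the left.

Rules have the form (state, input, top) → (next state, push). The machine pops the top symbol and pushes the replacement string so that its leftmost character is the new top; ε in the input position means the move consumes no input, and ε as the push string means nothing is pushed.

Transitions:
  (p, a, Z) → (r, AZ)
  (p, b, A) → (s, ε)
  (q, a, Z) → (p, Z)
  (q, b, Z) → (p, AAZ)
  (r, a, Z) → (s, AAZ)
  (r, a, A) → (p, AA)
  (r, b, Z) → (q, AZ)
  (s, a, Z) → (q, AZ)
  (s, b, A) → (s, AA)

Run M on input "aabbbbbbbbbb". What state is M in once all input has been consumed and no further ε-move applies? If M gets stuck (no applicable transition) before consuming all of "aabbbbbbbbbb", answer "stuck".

(p, aabbbbbbbbbb, Z) ⊢ (r, abbbbbbbbbb, AZ) ⊢ (p, bbbbbbbbbb, AAZ) ⊢ (s, bbbbbbbbb, AZ) ⊢ (s, bbbbbbbb, AAZ) ⊢ (s, bbbbbbb, AAAZ) ⊢ (s, bbbbbb, AAAAZ) ⊢ (s, bbbbb, AAAAAZ) ⊢ (s, bbbb, AAAAAAZ) ⊢ (s, bbb, AAAAAAAZ) ⊢ (s, bb, AAAAAAAAZ) ⊢ (s, b, AAAAAAAAAZ) ⊢ (s, ε, AAAAAAAAAAZ)
All input consumed; M is in state s.

s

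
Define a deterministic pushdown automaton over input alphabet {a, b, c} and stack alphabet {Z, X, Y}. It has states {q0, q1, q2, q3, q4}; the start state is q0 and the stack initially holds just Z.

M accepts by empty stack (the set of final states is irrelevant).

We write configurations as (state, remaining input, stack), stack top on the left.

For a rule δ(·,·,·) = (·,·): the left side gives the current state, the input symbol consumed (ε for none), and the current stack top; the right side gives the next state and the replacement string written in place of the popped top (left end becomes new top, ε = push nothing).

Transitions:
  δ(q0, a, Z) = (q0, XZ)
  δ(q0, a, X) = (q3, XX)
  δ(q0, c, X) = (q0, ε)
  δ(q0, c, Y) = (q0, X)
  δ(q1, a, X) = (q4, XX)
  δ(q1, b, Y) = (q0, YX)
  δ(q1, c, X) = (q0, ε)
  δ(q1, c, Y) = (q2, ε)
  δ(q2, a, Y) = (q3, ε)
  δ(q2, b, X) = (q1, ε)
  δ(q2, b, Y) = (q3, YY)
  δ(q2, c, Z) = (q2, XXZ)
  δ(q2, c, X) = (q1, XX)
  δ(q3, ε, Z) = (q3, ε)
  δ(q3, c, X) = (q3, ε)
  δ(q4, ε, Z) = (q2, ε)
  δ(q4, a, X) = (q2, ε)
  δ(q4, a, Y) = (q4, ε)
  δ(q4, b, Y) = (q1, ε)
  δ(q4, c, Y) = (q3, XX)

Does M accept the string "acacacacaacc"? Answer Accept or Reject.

(q0, acacacacaacc, Z)
  read a, top Z: go to q0, push XZ → (q0, cacacacaacc, XZ)
  read c, top X: go to q0, push ε → (q0, acacacaacc, Z)
  read a, top Z: go to q0, push XZ → (q0, cacacaacc, XZ)
  read c, top X: go to q0, push ε → (q0, acacaacc, Z)
  read a, top Z: go to q0, push XZ → (q0, cacaacc, XZ)
  read c, top X: go to q0, push ε → (q0, acaacc, Z)
  read a, top Z: go to q0, push XZ → (q0, caacc, XZ)
  read c, top X: go to q0, push ε → (q0, aacc, Z)
  read a, top Z: go to q0, push XZ → (q0, acc, XZ)
  read a, top X: go to q3, push XX → (q3, cc, XXZ)
  read c, top X: go to q3, push ε → (q3, c, XZ)
  read c, top X: go to q3, push ε → (q3, ε, Z)
  ε-move, top Z: go to q3, push ε → (q3, ε, ε)
All input consumed and the stack is empty.

Accept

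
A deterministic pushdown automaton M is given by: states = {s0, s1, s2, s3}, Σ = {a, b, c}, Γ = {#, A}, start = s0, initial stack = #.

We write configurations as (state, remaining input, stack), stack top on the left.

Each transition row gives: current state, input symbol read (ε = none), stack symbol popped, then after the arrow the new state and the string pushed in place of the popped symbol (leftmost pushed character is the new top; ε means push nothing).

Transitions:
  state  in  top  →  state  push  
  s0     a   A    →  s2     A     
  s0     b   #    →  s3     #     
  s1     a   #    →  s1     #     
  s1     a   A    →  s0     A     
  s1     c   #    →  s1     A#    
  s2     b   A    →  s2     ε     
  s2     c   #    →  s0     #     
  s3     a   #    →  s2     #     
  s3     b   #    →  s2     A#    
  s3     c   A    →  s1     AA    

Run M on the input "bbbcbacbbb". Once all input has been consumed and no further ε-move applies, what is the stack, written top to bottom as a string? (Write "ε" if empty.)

(s0, bbbcbacbbb, #)
  read b, top #: go to s3, push # → (s3, bbcbacbbb, #)
  read b, top #: go to s2, push A# → (s2, bcbacbbb, A#)
  read b, top A: go to s2, push ε → (s2, cbacbbb, #)
  read c, top #: go to s0, push # → (s0, bacbbb, #)
  read b, top #: go to s3, push # → (s3, acbbb, #)
  read a, top #: go to s2, push # → (s2, cbbb, #)
  read c, top #: go to s0, push # → (s0, bbb, #)
  read b, top #: go to s3, push # → (s3, bb, #)
  read b, top #: go to s2, push A# → (s2, b, A#)
  read b, top A: go to s2, push ε → (s2, ε, #)
All input consumed in state s2 with stack #.

#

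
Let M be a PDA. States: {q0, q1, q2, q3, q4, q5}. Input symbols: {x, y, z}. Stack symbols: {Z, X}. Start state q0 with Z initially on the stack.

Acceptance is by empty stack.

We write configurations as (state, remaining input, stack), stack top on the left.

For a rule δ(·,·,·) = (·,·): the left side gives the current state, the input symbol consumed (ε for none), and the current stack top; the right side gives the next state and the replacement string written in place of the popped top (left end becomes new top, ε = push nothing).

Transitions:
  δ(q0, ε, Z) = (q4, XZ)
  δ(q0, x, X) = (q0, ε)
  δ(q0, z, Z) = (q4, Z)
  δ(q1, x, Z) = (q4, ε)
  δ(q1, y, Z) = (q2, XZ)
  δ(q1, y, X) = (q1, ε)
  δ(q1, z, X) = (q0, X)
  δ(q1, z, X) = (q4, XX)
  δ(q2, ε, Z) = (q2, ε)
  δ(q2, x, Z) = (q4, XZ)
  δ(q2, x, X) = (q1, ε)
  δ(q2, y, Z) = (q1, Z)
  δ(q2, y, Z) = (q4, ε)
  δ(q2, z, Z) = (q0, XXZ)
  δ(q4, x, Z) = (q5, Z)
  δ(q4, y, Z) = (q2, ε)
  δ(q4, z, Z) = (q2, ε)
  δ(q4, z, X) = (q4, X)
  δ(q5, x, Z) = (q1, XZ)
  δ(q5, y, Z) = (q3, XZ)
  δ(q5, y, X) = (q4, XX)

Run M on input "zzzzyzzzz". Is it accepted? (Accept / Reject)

No computation consumes all input and empties the stack.

Reject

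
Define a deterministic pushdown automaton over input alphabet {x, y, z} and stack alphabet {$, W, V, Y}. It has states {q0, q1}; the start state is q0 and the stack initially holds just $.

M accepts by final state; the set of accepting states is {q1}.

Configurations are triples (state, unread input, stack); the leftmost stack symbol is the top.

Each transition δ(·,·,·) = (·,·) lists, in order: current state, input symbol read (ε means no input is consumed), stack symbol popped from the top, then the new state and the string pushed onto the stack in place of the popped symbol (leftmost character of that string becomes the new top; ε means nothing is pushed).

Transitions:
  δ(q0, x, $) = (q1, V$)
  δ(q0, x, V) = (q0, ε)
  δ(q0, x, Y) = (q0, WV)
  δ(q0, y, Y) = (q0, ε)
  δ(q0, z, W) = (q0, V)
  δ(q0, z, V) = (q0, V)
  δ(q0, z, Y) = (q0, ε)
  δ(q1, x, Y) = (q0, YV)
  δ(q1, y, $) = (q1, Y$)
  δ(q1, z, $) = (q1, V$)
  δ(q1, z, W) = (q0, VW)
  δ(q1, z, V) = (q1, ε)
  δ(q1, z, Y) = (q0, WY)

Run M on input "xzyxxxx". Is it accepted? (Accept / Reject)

(q0, xzyxxxx, $) ⊢ (q1, zyxxxx, V$) ⊢ (q1, yxxxx, $) ⊢ (q1, xxxx, Y$) ⊢ (q0, xxx, YV$) ⊢ (q0, xx, WVV$)
No transition applies at (q0, xx, WVV$); input not fully consumed.

Reject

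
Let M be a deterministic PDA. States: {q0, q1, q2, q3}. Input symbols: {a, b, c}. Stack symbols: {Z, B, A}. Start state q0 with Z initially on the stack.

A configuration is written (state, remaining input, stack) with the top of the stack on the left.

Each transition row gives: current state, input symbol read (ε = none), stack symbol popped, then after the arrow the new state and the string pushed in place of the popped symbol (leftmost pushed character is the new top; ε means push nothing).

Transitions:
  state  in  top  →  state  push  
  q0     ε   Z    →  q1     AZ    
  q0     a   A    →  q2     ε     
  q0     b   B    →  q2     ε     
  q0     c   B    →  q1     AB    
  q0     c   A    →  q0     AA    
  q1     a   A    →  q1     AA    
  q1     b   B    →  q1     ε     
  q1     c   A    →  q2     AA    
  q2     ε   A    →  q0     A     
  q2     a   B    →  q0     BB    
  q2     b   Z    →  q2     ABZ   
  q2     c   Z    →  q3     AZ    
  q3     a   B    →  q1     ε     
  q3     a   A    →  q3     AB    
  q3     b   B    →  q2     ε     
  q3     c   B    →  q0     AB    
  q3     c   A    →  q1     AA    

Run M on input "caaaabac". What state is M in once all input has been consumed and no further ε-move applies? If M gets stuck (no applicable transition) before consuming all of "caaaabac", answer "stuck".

stuck

(q0, caaaabac, Z) ⊢ (q1, caaaabac, AZ) ⊢ (q2, aaaabac, AAZ) ⊢ (q0, aaaabac, AAZ) ⊢ (q2, aaabac, AZ) ⊢ (q0, aaabac, AZ) ⊢ (q2, aabac, Z)
No transition for (q2, a, top Z); M blocks with input aabac remaining.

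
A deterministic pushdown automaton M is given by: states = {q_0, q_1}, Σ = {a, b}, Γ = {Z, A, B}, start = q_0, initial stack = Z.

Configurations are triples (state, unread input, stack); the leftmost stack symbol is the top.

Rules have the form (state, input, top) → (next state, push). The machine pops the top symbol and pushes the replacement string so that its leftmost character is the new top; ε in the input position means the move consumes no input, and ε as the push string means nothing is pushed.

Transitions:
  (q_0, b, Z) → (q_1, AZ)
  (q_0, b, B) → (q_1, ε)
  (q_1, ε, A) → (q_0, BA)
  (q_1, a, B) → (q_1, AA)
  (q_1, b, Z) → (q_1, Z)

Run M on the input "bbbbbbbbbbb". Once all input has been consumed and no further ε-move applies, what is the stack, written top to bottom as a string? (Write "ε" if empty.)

(q_0, bbbbbbbbbbb, Z) ⊢ (q_1, bbbbbbbbbb, AZ) ⊢ (q_0, bbbbbbbbbb, BAZ) ⊢ (q_1, bbbbbbbbb, AZ) ⊢ (q_0, bbbbbbbbb, BAZ) ⊢ (q_1, bbbbbbbb, AZ) ⊢ (q_0, bbbbbbbb, BAZ) ⊢ (q_1, bbbbbbb, AZ) ⊢ (q_0, bbbbbbb, BAZ) ⊢ (q_1, bbbbbb, AZ) ⊢ (q_0, bbbbbb, BAZ) ⊢ (q_1, bbbbb, AZ) ⊢ (q_0, bbbbb, BAZ) ⊢ (q_1, bbbb, AZ) ⊢ (q_0, bbbb, BAZ) ⊢ (q_1, bbb, AZ) ⊢ (q_0, bbb, BAZ) ⊢ (q_1, bb, AZ) ⊢ (q_0, bb, BAZ) ⊢ (q_1, b, AZ) ⊢ (q_0, b, BAZ) ⊢ (q_1, ε, AZ) ⊢ (q_0, ε, BAZ)
All input consumed in state q_0 with stack BAZ.

BAZ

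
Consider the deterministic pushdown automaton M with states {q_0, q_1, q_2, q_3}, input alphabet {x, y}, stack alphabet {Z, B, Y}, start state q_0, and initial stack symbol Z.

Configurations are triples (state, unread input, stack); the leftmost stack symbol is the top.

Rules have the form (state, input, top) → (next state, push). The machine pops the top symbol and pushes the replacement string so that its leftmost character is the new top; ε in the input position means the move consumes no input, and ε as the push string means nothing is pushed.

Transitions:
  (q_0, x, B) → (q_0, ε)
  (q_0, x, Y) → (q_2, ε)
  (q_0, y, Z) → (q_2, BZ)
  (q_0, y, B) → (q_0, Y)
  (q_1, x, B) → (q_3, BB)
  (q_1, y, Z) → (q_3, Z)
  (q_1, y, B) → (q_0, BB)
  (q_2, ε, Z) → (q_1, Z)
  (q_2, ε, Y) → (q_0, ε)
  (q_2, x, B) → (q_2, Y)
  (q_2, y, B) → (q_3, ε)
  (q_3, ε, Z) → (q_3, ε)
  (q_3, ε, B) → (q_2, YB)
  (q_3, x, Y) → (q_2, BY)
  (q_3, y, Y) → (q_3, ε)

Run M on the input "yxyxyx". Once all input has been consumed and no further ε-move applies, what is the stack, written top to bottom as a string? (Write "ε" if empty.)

(q_0, yxyxyx, Z) ⊢ (q_2, xyxyx, BZ) ⊢ (q_2, yxyx, YZ) ⊢ (q_0, yxyx, Z) ⊢ (q_2, xyx, BZ) ⊢ (q_2, yx, YZ) ⊢ (q_0, yx, Z) ⊢ (q_2, x, BZ) ⊢ (q_2, ε, YZ) ⊢ (q_0, ε, Z)
All input consumed in state q_0 with stack Z.

Z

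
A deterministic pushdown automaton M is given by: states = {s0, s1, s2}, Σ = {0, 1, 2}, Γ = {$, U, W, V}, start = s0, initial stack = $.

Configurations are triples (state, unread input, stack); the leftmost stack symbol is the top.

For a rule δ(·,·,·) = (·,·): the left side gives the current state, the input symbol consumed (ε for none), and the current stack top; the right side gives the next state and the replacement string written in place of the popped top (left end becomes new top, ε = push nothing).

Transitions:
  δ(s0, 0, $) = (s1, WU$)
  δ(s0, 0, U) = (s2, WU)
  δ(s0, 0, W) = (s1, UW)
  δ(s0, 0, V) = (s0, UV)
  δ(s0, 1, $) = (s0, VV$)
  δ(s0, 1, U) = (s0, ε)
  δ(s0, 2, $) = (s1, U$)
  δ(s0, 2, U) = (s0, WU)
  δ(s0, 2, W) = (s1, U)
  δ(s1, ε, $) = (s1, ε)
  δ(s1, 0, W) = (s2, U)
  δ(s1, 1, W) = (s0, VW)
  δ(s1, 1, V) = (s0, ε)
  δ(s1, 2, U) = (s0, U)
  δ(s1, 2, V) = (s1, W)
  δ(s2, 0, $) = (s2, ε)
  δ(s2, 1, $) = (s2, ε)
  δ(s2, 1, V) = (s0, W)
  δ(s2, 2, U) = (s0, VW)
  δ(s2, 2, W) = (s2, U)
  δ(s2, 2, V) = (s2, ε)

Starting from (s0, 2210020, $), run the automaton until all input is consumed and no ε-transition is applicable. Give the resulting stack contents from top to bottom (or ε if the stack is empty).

UVWU$

(s0, 2210020, $) ⊢ (s1, 210020, U$) ⊢ (s0, 10020, U$) ⊢ (s0, 0020, $) ⊢ (s1, 020, WU$) ⊢ (s2, 20, UU$) ⊢ (s0, 0, VWU$) ⊢ (s0, ε, UVWU$)
All input consumed in state s0 with stack UVWU$.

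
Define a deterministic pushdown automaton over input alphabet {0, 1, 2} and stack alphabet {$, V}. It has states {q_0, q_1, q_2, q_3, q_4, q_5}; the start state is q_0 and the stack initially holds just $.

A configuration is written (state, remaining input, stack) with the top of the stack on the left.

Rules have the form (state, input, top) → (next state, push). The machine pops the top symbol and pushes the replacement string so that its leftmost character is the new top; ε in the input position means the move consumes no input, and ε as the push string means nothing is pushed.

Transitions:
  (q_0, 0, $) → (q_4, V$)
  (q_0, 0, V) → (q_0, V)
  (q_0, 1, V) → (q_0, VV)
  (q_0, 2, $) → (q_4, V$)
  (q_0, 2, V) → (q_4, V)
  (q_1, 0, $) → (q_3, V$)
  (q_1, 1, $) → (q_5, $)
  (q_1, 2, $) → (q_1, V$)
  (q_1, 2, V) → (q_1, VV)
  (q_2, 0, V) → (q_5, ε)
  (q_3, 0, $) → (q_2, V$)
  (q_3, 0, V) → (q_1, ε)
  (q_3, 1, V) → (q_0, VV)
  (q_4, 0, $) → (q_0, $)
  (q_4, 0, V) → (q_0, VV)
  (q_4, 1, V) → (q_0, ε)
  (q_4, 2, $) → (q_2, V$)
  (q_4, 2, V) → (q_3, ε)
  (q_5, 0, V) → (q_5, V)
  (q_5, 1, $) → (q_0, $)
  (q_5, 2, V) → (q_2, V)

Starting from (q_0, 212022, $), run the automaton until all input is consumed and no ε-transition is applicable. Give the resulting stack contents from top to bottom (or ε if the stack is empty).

V$

(q_0, 212022, $) ⊢ (q_4, 12022, V$) ⊢ (q_0, 2022, $) ⊢ (q_4, 022, V$) ⊢ (q_0, 22, VV$) ⊢ (q_4, 2, VV$) ⊢ (q_3, ε, V$)
All input consumed in state q_3 with stack V$.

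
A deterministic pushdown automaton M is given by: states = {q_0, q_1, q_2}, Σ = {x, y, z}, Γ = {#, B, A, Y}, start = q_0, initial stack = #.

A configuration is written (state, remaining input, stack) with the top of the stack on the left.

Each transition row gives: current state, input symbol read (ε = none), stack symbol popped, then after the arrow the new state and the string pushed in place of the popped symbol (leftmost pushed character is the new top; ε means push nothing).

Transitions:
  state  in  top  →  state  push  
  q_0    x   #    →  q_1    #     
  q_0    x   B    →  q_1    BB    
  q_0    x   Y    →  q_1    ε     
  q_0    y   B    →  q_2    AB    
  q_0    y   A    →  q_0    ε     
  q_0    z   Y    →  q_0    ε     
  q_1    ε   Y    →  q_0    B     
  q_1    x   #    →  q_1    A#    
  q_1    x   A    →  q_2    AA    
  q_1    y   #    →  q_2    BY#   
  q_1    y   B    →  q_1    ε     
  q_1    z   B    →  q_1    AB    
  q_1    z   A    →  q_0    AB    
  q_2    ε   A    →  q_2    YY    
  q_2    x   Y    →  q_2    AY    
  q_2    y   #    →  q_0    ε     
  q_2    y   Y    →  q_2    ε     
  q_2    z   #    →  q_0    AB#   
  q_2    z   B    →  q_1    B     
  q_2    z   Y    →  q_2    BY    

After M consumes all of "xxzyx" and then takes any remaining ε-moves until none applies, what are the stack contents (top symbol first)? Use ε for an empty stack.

(q_0, xxzyx, #)
  read x, top #: go to q_1, push # → (q_1, xzyx, #)
  read x, top #: go to q_1, push A# → (q_1, zyx, A#)
  read z, top A: go to q_0, push AB → (q_0, yx, AB#)
  read y, top A: go to q_0, push ε → (q_0, x, B#)
  read x, top B: go to q_1, push BB → (q_1, ε, BB#)
All input consumed in state q_1 with stack BB#.

BB#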